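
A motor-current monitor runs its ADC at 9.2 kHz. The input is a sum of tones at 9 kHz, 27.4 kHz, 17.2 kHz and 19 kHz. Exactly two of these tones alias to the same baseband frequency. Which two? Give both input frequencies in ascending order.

9 kHz, 27.4 kHz

fs/2 = 4.6 kHz.
9 kHz > fs/2 = 4.6 kHz, folds to fs − 9 kHz = 0.2 kHz.
27.4 kHz mod fs = 9 kHz.
9 kHz > fs/2 = 4.6 kHz, folds to fs − 9 kHz = 0.2 kHz.
17.2 kHz mod fs = 8 kHz.
8 kHz > fs/2 = 4.6 kHz, folds to fs − 8 kHz = 1.2 kHz.
19 kHz mod fs = 0.6 kHz.
0.6 kHz ≤ fs/2 = 4.6 kHz, appears at 0.6 kHz.
9 kHz and 27.4 kHz both map to 0.2 kHz.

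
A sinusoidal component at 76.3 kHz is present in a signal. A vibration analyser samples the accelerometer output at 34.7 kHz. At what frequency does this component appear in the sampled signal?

76.3 kHz mod fs = 6.9 kHz.
6.9 kHz ≤ fs/2 = 17.35 kHz, appears at 6.9 kHz.

6.9 kHz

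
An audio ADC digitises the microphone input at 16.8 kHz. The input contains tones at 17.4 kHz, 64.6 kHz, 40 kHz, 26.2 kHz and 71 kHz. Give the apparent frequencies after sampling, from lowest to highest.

fs/2 = 8.4 kHz.
17.4 kHz mod fs = 0.6 kHz.
0.6 kHz ≤ fs/2 = 8.4 kHz, appears at 0.6 kHz.
64.6 kHz mod fs = 14.2 kHz.
14.2 kHz > fs/2 = 8.4 kHz, folds to fs − 14.2 kHz = 2.6 kHz.
40 kHz mod fs = 6.4 kHz.
6.4 kHz ≤ fs/2 = 8.4 kHz, appears at 6.4 kHz.
26.2 kHz mod fs = 9.4 kHz.
9.4 kHz > fs/2 = 8.4 kHz, folds to fs − 9.4 kHz = 7.4 kHz.
71 kHz mod fs = 3.8 kHz.
3.8 kHz ≤ fs/2 = 8.4 kHz, appears at 3.8 kHz.
Distinct values: {0.6 kHz, 2.6 kHz, 3.8 kHz, 6.4 kHz, 7.4 kHz}.

0.6 kHz, 2.6 kHz, 3.8 kHz, 6.4 kHz, 7.4 kHz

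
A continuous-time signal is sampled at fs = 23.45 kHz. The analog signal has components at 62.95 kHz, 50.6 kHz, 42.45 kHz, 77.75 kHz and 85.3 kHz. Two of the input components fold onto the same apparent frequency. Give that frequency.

7.4 kHz

fs/2 = 11.725 kHz.
62.95 kHz mod fs = 16.05 kHz.
16.05 kHz > fs/2 = 11.725 kHz, folds to fs − 16.05 kHz = 7.4 kHz.
50.6 kHz mod fs = 3.7 kHz.
3.7 kHz ≤ fs/2 = 11.725 kHz, appears at 3.7 kHz.
42.45 kHz mod fs = 19 kHz.
19 kHz > fs/2 = 11.725 kHz, folds to fs − 19 kHz = 4.45 kHz.
77.75 kHz mod fs = 7.4 kHz.
7.4 kHz ≤ fs/2 = 11.725 kHz, appears at 7.4 kHz.
85.3 kHz mod fs = 14.95 kHz.
14.95 kHz > fs/2 = 11.725 kHz, folds to fs − 14.95 kHz = 8.5 kHz.
62.95 kHz and 77.75 kHz both map to 7.4 kHz.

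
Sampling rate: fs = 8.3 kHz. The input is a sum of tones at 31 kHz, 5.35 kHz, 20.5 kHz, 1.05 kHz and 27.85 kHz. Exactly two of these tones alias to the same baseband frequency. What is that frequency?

fs/2 = 4.15 kHz.
31 kHz mod fs = 6.1 kHz.
6.1 kHz > fs/2 = 4.15 kHz, folds to fs − 6.1 kHz = 2.2 kHz.
5.35 kHz > fs/2 = 4.15 kHz, folds to fs − 5.35 kHz = 2.95 kHz.
20.5 kHz mod fs = 3.9 kHz.
3.9 kHz ≤ fs/2 = 4.15 kHz, appears at 3.9 kHz.
1.05 kHz ≤ fs/2 = 4.15 kHz, passes unchanged.
27.85 kHz mod fs = 2.95 kHz.
2.95 kHz ≤ fs/2 = 4.15 kHz, appears at 2.95 kHz.
5.35 kHz and 27.85 kHz both map to 2.95 kHz.

2.95 kHz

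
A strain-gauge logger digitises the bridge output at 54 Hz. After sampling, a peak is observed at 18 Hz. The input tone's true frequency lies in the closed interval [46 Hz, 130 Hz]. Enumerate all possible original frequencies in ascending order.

72 Hz, 90 Hz, 126 Hz

Frequencies that alias to 18 Hz are k·fs ± 18 Hz for integer k ≥ 0.
k=0: 18 Hz.
k=1: 36 Hz, 72 Hz.
k=2: 90 Hz, 126 Hz.
k=3: 144 Hz, 180 Hz.
Within [46 Hz, 130 Hz]: 72 Hz, 90 Hz, 126 Hz.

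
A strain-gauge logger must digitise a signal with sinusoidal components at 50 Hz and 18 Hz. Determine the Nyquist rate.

100 Hz

Highest-frequency component: 50 Hz.
Nyquist rate = 2 × 50 Hz = 100 Hz.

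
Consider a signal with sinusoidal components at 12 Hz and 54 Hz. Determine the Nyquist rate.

Highest-frequency component: 54 Hz.
Nyquist rate = 2 × 54 Hz = 108 Hz.

108 Hz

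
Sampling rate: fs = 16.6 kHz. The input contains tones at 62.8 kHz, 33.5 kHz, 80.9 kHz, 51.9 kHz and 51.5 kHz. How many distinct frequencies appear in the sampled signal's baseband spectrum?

fs/2 = 8.3 kHz.
62.8 kHz mod fs = 13 kHz.
13 kHz > fs/2 = 8.3 kHz, folds to fs − 13 kHz = 3.6 kHz.
33.5 kHz mod fs = 0.3 kHz.
0.3 kHz ≤ fs/2 = 8.3 kHz, appears at 0.3 kHz.
80.9 kHz mod fs = 14.5 kHz.
14.5 kHz > fs/2 = 8.3 kHz, folds to fs − 14.5 kHz = 2.1 kHz.
51.9 kHz mod fs = 2.1 kHz.
2.1 kHz ≤ fs/2 = 8.3 kHz, appears at 2.1 kHz.
51.5 kHz mod fs = 1.7 kHz.
1.7 kHz ≤ fs/2 = 8.3 kHz, appears at 1.7 kHz.
Distinct values: {0.3 kHz, 1.7 kHz, 2.1 kHz, 3.6 kHz} → 4.

4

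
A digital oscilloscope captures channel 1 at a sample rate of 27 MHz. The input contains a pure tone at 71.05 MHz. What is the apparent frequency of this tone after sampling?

9.95 MHz

71.05 MHz mod fs = 17.05 MHz.
17.05 MHz > fs/2 = 13.5 MHz, folds to fs − 17.05 MHz = 9.95 MHz.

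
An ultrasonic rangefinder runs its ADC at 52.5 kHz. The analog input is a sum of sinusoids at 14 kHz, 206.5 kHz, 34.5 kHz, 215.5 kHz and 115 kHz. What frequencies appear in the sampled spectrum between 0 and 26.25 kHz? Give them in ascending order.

3.5 kHz, 5.5 kHz, 10 kHz, 14 kHz, 18 kHz

fs/2 = 26.25 kHz.
14 kHz ≤ fs/2 = 26.25 kHz, passes unchanged.
206.5 kHz mod fs = 49 kHz.
49 kHz > fs/2 = 26.25 kHz, folds to fs − 49 kHz = 3.5 kHz.
34.5 kHz > fs/2 = 26.25 kHz, folds to fs − 34.5 kHz = 18 kHz.
215.5 kHz mod fs = 5.5 kHz.
5.5 kHz ≤ fs/2 = 26.25 kHz, appears at 5.5 kHz.
115 kHz mod fs = 10 kHz.
10 kHz ≤ fs/2 = 26.25 kHz, appears at 10 kHz.
Distinct values: {3.5 kHz, 5.5 kHz, 10 kHz, 14 kHz, 18 kHz}.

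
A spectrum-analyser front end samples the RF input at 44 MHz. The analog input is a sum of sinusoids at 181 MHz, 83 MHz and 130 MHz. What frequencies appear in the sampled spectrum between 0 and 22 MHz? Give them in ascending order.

2 MHz, 5 MHz

fs/2 = 22 MHz.
181 MHz mod fs = 5 MHz.
5 MHz ≤ fs/2 = 22 MHz, appears at 5 MHz.
83 MHz mod fs = 39 MHz.
39 MHz > fs/2 = 22 MHz, folds to fs − 39 MHz = 5 MHz.
130 MHz mod fs = 42 MHz.
42 MHz > fs/2 = 22 MHz, folds to fs − 42 MHz = 2 MHz.
Distinct values: {2 MHz, 5 MHz}.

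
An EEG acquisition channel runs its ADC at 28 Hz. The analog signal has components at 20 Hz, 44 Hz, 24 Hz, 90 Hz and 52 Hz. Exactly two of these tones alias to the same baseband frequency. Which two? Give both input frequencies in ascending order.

fs/2 = 14 Hz.
20 Hz > fs/2 = 14 Hz, folds to fs − 20 Hz = 8 Hz.
44 Hz mod fs = 16 Hz.
16 Hz > fs/2 = 14 Hz, folds to fs − 16 Hz = 12 Hz.
24 Hz > fs/2 = 14 Hz, folds to fs − 24 Hz = 4 Hz.
90 Hz mod fs = 6 Hz.
6 Hz ≤ fs/2 = 14 Hz, appears at 6 Hz.
52 Hz mod fs = 24 Hz.
24 Hz > fs/2 = 14 Hz, folds to fs − 24 Hz = 4 Hz.
24 Hz and 52 Hz both map to 4 Hz.

24 Hz, 52 Hz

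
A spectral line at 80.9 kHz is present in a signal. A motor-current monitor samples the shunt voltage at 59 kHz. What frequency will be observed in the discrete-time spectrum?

80.9 kHz mod fs = 21.9 kHz.
21.9 kHz ≤ fs/2 = 29.5 kHz, appears at 21.9 kHz.

21.9 kHz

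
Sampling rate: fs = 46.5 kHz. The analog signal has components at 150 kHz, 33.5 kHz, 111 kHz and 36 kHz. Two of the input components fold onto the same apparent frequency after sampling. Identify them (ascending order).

36 kHz, 150 kHz

fs/2 = 23.25 kHz.
150 kHz mod fs = 10.5 kHz.
10.5 kHz ≤ fs/2 = 23.25 kHz, appears at 10.5 kHz.
33.5 kHz > fs/2 = 23.25 kHz, folds to fs − 33.5 kHz = 13 kHz.
111 kHz mod fs = 18 kHz.
18 kHz ≤ fs/2 = 23.25 kHz, appears at 18 kHz.
36 kHz > fs/2 = 23.25 kHz, folds to fs − 36 kHz = 10.5 kHz.
36 kHz and 150 kHz both map to 10.5 kHz.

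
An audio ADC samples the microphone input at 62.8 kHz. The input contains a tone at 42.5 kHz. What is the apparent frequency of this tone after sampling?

20.3 kHz

42.5 kHz > fs/2 = 31.4 kHz, folds to fs − 42.5 kHz = 20.3 kHz.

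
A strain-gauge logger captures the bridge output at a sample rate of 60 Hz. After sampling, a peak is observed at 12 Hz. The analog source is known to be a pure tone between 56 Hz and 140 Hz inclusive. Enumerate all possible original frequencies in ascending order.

Frequencies that alias to 12 Hz are k·fs ± 12 Hz for integer k ≥ 0.
k=0: 12 Hz.
k=1: 48 Hz, 72 Hz.
k=2: 108 Hz, 132 Hz.
k=3: 168 Hz, 192 Hz.
Within [56 Hz, 140 Hz]: 72 Hz, 108 Hz, 132 Hz.

72 Hz, 108 Hz, 132 Hz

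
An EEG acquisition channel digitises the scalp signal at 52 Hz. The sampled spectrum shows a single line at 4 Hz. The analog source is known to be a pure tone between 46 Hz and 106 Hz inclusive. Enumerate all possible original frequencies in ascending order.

Frequencies that alias to 4 Hz are k·fs ± 4 Hz for integer k ≥ 0.
k=0: 4 Hz.
k=1: 48 Hz, 56 Hz.
k=2: 100 Hz, 108 Hz.
k=3: 152 Hz, 160 Hz.
Within [46 Hz, 106 Hz]: 48 Hz, 56 Hz, 100 Hz.

48 Hz, 56 Hz, 100 Hz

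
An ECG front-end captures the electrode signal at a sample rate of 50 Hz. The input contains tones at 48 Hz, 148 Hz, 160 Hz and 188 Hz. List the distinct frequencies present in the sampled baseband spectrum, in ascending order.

2 Hz, 10 Hz, 12 Hz

fs/2 = 25 Hz.
48 Hz > fs/2 = 25 Hz, folds to fs − 48 Hz = 2 Hz.
148 Hz mod fs = 48 Hz.
48 Hz > fs/2 = 25 Hz, folds to fs − 48 Hz = 2 Hz.
160 Hz mod fs = 10 Hz.
10 Hz ≤ fs/2 = 25 Hz, appears at 10 Hz.
188 Hz mod fs = 38 Hz.
38 Hz > fs/2 = 25 Hz, folds to fs − 38 Hz = 12 Hz.
Distinct values: {2 Hz, 10 Hz, 12 Hz}.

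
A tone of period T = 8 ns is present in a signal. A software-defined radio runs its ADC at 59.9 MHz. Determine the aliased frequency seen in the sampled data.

5.2 MHz

T = 8 ns → f = 1/T = 125 MHz.
125 MHz mod fs = 5.2 MHz.
5.2 MHz ≤ fs/2 = 29.95 MHz, appears at 5.2 MHz.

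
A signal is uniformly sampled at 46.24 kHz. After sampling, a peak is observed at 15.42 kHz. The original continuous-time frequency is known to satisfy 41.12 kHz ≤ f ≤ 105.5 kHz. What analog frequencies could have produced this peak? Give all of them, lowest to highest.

61.66 kHz, 77.06 kHz

Frequencies that alias to 15.42 kHz are k·fs ± 15.42 kHz for integer k ≥ 0.
k=0: 15.42 kHz.
k=1: 30.82 kHz, 61.66 kHz.
k=2: 77.06 kHz, 107.9 kHz.
k=3: 123.3 kHz, 154.14 kHz.
Within [41.12 kHz, 105.5 kHz]: 61.66 kHz, 77.06 kHz.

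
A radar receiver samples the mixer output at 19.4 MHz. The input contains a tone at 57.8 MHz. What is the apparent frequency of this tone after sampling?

0.4 MHz

57.8 MHz mod fs = 19 MHz.
19 MHz > fs/2 = 9.7 MHz, folds to fs − 19 MHz = 0.4 MHz.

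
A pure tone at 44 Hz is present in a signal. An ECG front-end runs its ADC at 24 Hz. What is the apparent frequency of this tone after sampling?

4 Hz

44 Hz mod fs = 20 Hz.
20 Hz > fs/2 = 12 Hz, folds to fs − 20 Hz = 4 Hz.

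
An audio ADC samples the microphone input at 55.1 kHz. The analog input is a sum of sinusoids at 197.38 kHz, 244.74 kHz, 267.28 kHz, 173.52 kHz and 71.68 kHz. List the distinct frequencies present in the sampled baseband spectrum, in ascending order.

8.22 kHz, 16.58 kHz, 23.02 kHz, 24.34 kHz

fs/2 = 27.55 kHz.
197.38 kHz mod fs = 32.08 kHz.
32.08 kHz > fs/2 = 27.55 kHz, folds to fs − 32.08 kHz = 23.02 kHz.
244.74 kHz mod fs = 24.34 kHz.
24.34 kHz ≤ fs/2 = 27.55 kHz, appears at 24.34 kHz.
267.28 kHz mod fs = 46.88 kHz.
46.88 kHz > fs/2 = 27.55 kHz, folds to fs − 46.88 kHz = 8.22 kHz.
173.52 kHz mod fs = 8.22 kHz.
8.22 kHz ≤ fs/2 = 27.55 kHz, appears at 8.22 kHz.
71.68 kHz mod fs = 16.58 kHz.
16.58 kHz ≤ fs/2 = 27.55 kHz, appears at 16.58 kHz.
Distinct values: {8.22 kHz, 16.58 kHz, 23.02 kHz, 24.34 kHz}.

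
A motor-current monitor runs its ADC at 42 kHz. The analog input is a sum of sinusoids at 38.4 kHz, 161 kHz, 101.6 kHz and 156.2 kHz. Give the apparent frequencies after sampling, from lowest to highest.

fs/2 = 21 kHz.
38.4 kHz > fs/2 = 21 kHz, folds to fs − 38.4 kHz = 3.6 kHz.
161 kHz mod fs = 35 kHz.
35 kHz > fs/2 = 21 kHz, folds to fs − 35 kHz = 7 kHz.
101.6 kHz mod fs = 17.6 kHz.
17.6 kHz ≤ fs/2 = 21 kHz, appears at 17.6 kHz.
156.2 kHz mod fs = 30.2 kHz.
30.2 kHz > fs/2 = 21 kHz, folds to fs − 30.2 kHz = 11.8 kHz.
Distinct values: {3.6 kHz, 7 kHz, 11.8 kHz, 17.6 kHz}.

3.6 kHz, 7 kHz, 11.8 kHz, 17.6 kHz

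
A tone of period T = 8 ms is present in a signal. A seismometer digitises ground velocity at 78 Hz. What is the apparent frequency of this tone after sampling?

31 Hz

T = 8 ms → f = 1/T = 125 Hz.
125 Hz mod fs = 47 Hz.
47 Hz > fs/2 = 39 Hz, folds to fs − 47 Hz = 31 Hz.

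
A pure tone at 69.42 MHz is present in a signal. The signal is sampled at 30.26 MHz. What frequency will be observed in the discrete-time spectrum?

69.42 MHz mod fs = 8.9 MHz.
8.9 MHz ≤ fs/2 = 15.13 MHz, appears at 8.9 MHz.

8.9 MHz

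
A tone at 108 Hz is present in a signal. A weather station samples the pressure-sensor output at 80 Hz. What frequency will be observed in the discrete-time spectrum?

108 Hz mod fs = 28 Hz.
28 Hz ≤ fs/2 = 40 Hz, appears at 28 Hz.

28 Hz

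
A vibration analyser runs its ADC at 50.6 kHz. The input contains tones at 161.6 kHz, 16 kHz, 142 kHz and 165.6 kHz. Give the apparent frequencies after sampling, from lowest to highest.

fs/2 = 25.3 kHz.
161.6 kHz mod fs = 9.8 kHz.
9.8 kHz ≤ fs/2 = 25.3 kHz, appears at 9.8 kHz.
16 kHz ≤ fs/2 = 25.3 kHz, passes unchanged.
142 kHz mod fs = 40.8 kHz.
40.8 kHz > fs/2 = 25.3 kHz, folds to fs − 40.8 kHz = 9.8 kHz.
165.6 kHz mod fs = 13.8 kHz.
13.8 kHz ≤ fs/2 = 25.3 kHz, appears at 13.8 kHz.
Distinct values: {9.8 kHz, 13.8 kHz, 16 kHz}.

9.8 kHz, 13.8 kHz, 16 kHz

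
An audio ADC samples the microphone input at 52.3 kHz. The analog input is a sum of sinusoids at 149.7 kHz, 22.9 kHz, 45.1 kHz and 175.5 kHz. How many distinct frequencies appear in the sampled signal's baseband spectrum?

fs/2 = 26.15 kHz.
149.7 kHz mod fs = 45.1 kHz.
45.1 kHz > fs/2 = 26.15 kHz, folds to fs − 45.1 kHz = 7.2 kHz.
22.9 kHz ≤ fs/2 = 26.15 kHz, passes unchanged.
45.1 kHz > fs/2 = 26.15 kHz, folds to fs − 45.1 kHz = 7.2 kHz.
175.5 kHz mod fs = 18.6 kHz.
18.6 kHz ≤ fs/2 = 26.15 kHz, appears at 18.6 kHz.
Distinct values: {7.2 kHz, 18.6 kHz, 22.9 kHz} → 3.

3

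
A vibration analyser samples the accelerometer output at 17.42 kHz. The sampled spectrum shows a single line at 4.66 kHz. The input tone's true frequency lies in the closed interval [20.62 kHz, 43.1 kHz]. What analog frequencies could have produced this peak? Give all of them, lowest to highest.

22.08 kHz, 30.18 kHz, 39.5 kHz

Frequencies that alias to 4.66 kHz are k·fs ± 4.66 kHz for integer k ≥ 0.
k=0: 4.66 kHz.
k=1: 12.76 kHz, 22.08 kHz.
k=2: 30.18 kHz, 39.5 kHz.
k=3: 47.6 kHz, 56.92 kHz.
Within [20.62 kHz, 43.1 kHz]: 22.08 kHz, 30.18 kHz, 39.5 kHz.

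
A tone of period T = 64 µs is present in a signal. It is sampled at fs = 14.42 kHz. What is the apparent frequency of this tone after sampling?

T = 64 µs → f = 1/T = 15.625 kHz.
15.625 kHz mod fs = 1.205 kHz.
1.205 kHz ≤ fs/2 = 7.21 kHz, appears at 1.205 kHz.

1.205 kHz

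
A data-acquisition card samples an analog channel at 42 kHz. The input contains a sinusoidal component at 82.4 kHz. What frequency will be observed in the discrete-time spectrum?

82.4 kHz mod fs = 40.4 kHz.
40.4 kHz > fs/2 = 21 kHz, folds to fs − 40.4 kHz = 1.6 kHz.

1.6 kHz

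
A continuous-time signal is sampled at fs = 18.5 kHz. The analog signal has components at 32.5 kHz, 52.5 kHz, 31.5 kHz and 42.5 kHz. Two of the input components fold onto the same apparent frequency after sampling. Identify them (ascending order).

fs/2 = 9.25 kHz.
32.5 kHz mod fs = 14 kHz.
14 kHz > fs/2 = 9.25 kHz, folds to fs − 14 kHz = 4.5 kHz.
52.5 kHz mod fs = 15.5 kHz.
15.5 kHz > fs/2 = 9.25 kHz, folds to fs − 15.5 kHz = 3 kHz.
31.5 kHz mod fs = 13 kHz.
13 kHz > fs/2 = 9.25 kHz, folds to fs − 13 kHz = 5.5 kHz.
42.5 kHz mod fs = 5.5 kHz.
5.5 kHz ≤ fs/2 = 9.25 kHz, appears at 5.5 kHz.
31.5 kHz and 42.5 kHz both map to 5.5 kHz.

31.5 kHz, 42.5 kHz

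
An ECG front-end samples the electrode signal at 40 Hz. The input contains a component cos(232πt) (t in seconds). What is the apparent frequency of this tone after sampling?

ω = 232π rad/s → f = ω/(2π) = 116 Hz.
116 Hz mod fs = 36 Hz.
36 Hz > fs/2 = 20 Hz, folds to fs − 36 Hz = 4 Hz.

4 Hz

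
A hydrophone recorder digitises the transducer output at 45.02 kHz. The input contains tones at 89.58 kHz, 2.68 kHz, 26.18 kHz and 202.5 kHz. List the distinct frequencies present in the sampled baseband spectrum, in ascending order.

fs/2 = 22.51 kHz.
89.58 kHz mod fs = 44.56 kHz.
44.56 kHz > fs/2 = 22.51 kHz, folds to fs − 44.56 kHz = 0.46 kHz.
2.68 kHz ≤ fs/2 = 22.51 kHz, passes unchanged.
26.18 kHz > fs/2 = 22.51 kHz, folds to fs − 26.18 kHz = 18.84 kHz.
202.5 kHz mod fs = 22.42 kHz.
22.42 kHz ≤ fs/2 = 22.51 kHz, appears at 22.42 kHz.
Distinct values: {0.46 kHz, 2.68 kHz, 18.84 kHz, 22.42 kHz}.

0.46 kHz, 2.68 kHz, 18.84 kHz, 22.42 kHz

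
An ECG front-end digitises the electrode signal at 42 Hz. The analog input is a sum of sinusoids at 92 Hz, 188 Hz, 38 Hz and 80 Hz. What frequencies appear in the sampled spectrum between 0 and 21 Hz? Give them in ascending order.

fs/2 = 21 Hz.
92 Hz mod fs = 8 Hz.
8 Hz ≤ fs/2 = 21 Hz, appears at 8 Hz.
188 Hz mod fs = 20 Hz.
20 Hz ≤ fs/2 = 21 Hz, appears at 20 Hz.
38 Hz > fs/2 = 21 Hz, folds to fs − 38 Hz = 4 Hz.
80 Hz mod fs = 38 Hz.
38 Hz > fs/2 = 21 Hz, folds to fs − 38 Hz = 4 Hz.
Distinct values: {4 Hz, 8 Hz, 20 Hz}.

4 Hz, 8 Hz, 20 Hz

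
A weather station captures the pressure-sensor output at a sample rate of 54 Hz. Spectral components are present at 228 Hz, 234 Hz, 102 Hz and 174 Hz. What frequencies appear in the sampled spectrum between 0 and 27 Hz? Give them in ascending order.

6 Hz, 12 Hz, 18 Hz

fs/2 = 27 Hz.
228 Hz mod fs = 12 Hz.
12 Hz ≤ fs/2 = 27 Hz, appears at 12 Hz.
234 Hz mod fs = 18 Hz.
18 Hz ≤ fs/2 = 27 Hz, appears at 18 Hz.
102 Hz mod fs = 48 Hz.
48 Hz > fs/2 = 27 Hz, folds to fs − 48 Hz = 6 Hz.
174 Hz mod fs = 12 Hz.
12 Hz ≤ fs/2 = 27 Hz, appears at 12 Hz.
Distinct values: {6 Hz, 12 Hz, 18 Hz}.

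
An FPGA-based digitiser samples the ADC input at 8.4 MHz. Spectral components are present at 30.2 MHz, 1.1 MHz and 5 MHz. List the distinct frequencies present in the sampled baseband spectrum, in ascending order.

1.1 MHz, 3.4 MHz

fs/2 = 4.2 MHz.
30.2 MHz mod fs = 5 MHz.
5 MHz > fs/2 = 4.2 MHz, folds to fs − 5 MHz = 3.4 MHz.
1.1 MHz ≤ fs/2 = 4.2 MHz, passes unchanged.
5 MHz > fs/2 = 4.2 MHz, folds to fs − 5 MHz = 3.4 MHz.
Distinct values: {1.1 MHz, 3.4 MHz}.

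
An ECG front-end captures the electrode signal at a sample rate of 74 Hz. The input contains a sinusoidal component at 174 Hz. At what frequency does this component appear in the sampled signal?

174 Hz mod fs = 26 Hz.
26 Hz ≤ fs/2 = 37 Hz, appears at 26 Hz.

26 Hz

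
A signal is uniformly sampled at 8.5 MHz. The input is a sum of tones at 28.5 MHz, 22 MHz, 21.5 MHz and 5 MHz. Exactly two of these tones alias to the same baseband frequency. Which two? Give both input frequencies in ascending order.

5 MHz, 22 MHz

fs/2 = 4.25 MHz.
28.5 MHz mod fs = 3 MHz.
3 MHz ≤ fs/2 = 4.25 MHz, appears at 3 MHz.
22 MHz mod fs = 5 MHz.
5 MHz > fs/2 = 4.25 MHz, folds to fs − 5 MHz = 3.5 MHz.
21.5 MHz mod fs = 4.5 MHz.
4.5 MHz > fs/2 = 4.25 MHz, folds to fs − 4.5 MHz = 4 MHz.
5 MHz > fs/2 = 4.25 MHz, folds to fs − 5 MHz = 3.5 MHz.
5 MHz and 22 MHz both map to 3.5 MHz.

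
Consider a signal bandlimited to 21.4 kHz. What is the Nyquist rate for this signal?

42.8 kHz

Nyquist rate = 2 × 21.4 kHz = 42.8 kHz.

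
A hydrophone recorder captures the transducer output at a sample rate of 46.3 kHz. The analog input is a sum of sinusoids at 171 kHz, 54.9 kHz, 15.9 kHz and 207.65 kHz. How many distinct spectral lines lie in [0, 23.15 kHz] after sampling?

4

fs/2 = 23.15 kHz.
171 kHz mod fs = 32.1 kHz.
32.1 kHz > fs/2 = 23.15 kHz, folds to fs − 32.1 kHz = 14.2 kHz.
54.9 kHz mod fs = 8.6 kHz.
8.6 kHz ≤ fs/2 = 23.15 kHz, appears at 8.6 kHz.
15.9 kHz ≤ fs/2 = 23.15 kHz, passes unchanged.
207.65 kHz mod fs = 22.45 kHz.
22.45 kHz ≤ fs/2 = 23.15 kHz, appears at 22.45 kHz.
Distinct values: {8.6 kHz, 14.2 kHz, 15.9 kHz, 22.45 kHz} → 4.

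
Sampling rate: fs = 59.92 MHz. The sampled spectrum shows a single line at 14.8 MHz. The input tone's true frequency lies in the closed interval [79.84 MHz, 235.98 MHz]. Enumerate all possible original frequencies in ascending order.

Frequencies that alias to 14.8 MHz are k·fs ± 14.8 MHz for integer k ≥ 0.
k=0: 14.8 MHz.
k=1: 45.12 MHz, 74.72 MHz.
k=2: 105.04 MHz, 134.64 MHz.
k=3: 164.96 MHz, 194.56 MHz.
k=4: 224.88 MHz, 254.48 MHz.
k=5: 284.8 MHz, 314.4 MHz.
Within [79.84 MHz, 235.98 MHz]: 105.04 MHz, 134.64 MHz, 164.96 MHz, 194.56 MHz, 224.88 MHz.

105.04 MHz, 134.64 MHz, 164.96 MHz, 194.56 MHz, 224.88 MHz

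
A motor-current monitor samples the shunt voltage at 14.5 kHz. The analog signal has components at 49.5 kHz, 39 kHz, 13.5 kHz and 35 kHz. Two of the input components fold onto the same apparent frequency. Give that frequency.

fs/2 = 7.25 kHz.
49.5 kHz mod fs = 6 kHz.
6 kHz ≤ fs/2 = 7.25 kHz, appears at 6 kHz.
39 kHz mod fs = 10 kHz.
10 kHz > fs/2 = 7.25 kHz, folds to fs − 10 kHz = 4.5 kHz.
13.5 kHz > fs/2 = 7.25 kHz, folds to fs − 13.5 kHz = 1 kHz.
35 kHz mod fs = 6 kHz.
6 kHz ≤ fs/2 = 7.25 kHz, appears at 6 kHz.
35 kHz and 49.5 kHz both map to 6 kHz.

6 kHz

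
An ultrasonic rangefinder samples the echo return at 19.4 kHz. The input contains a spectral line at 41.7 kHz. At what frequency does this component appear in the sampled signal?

2.9 kHz

41.7 kHz mod fs = 2.9 kHz.
2.9 kHz ≤ fs/2 = 9.7 kHz, appears at 2.9 kHz.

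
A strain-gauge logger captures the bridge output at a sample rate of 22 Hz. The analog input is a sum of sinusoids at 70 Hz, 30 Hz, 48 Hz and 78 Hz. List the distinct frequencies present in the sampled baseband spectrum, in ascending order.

4 Hz, 8 Hz, 10 Hz

fs/2 = 11 Hz.
70 Hz mod fs = 4 Hz.
4 Hz ≤ fs/2 = 11 Hz, appears at 4 Hz.
30 Hz mod fs = 8 Hz.
8 Hz ≤ fs/2 = 11 Hz, appears at 8 Hz.
48 Hz mod fs = 4 Hz.
4 Hz ≤ fs/2 = 11 Hz, appears at 4 Hz.
78 Hz mod fs = 12 Hz.
12 Hz > fs/2 = 11 Hz, folds to fs − 12 Hz = 10 Hz.
Distinct values: {4 Hz, 8 Hz, 10 Hz}.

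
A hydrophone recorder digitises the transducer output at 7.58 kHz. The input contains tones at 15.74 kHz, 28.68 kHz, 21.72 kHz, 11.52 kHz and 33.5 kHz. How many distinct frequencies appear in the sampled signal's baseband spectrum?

fs/2 = 3.79 kHz.
15.74 kHz mod fs = 0.58 kHz.
0.58 kHz ≤ fs/2 = 3.79 kHz, appears at 0.58 kHz.
28.68 kHz mod fs = 5.94 kHz.
5.94 kHz > fs/2 = 3.79 kHz, folds to fs − 5.94 kHz = 1.64 kHz.
21.72 kHz mod fs = 6.56 kHz.
6.56 kHz > fs/2 = 3.79 kHz, folds to fs − 6.56 kHz = 1.02 kHz.
11.52 kHz mod fs = 3.94 kHz.
3.94 kHz > fs/2 = 3.79 kHz, folds to fs − 3.94 kHz = 3.64 kHz.
33.5 kHz mod fs = 3.18 kHz.
3.18 kHz ≤ fs/2 = 3.79 kHz, appears at 3.18 kHz.
Distinct values: {0.58 kHz, 1.02 kHz, 1.64 kHz, 3.18 kHz, 3.64 kHz} → 5.

5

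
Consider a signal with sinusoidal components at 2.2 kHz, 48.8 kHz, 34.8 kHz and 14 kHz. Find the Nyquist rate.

Highest-frequency component: 48.8 kHz.
Nyquist rate = 2 × 48.8 kHz = 97.6 kHz.

97.6 kHz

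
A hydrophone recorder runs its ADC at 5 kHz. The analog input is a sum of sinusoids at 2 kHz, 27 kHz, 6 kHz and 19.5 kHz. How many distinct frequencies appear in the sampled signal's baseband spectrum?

fs/2 = 2.5 kHz.
2 kHz ≤ fs/2 = 2.5 kHz, passes unchanged.
27 kHz mod fs = 2 kHz.
2 kHz ≤ fs/2 = 2.5 kHz, appears at 2 kHz.
6 kHz mod fs = 1 kHz.
1 kHz ≤ fs/2 = 2.5 kHz, appears at 1 kHz.
19.5 kHz mod fs = 4.5 kHz.
4.5 kHz > fs/2 = 2.5 kHz, folds to fs − 4.5 kHz = 0.5 kHz.
Distinct values: {0.5 kHz, 1 kHz, 2 kHz} → 3.

3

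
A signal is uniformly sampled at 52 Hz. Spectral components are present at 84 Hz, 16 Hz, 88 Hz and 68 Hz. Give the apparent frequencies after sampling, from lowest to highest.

fs/2 = 26 Hz.
84 Hz mod fs = 32 Hz.
32 Hz > fs/2 = 26 Hz, folds to fs − 32 Hz = 20 Hz.
16 Hz ≤ fs/2 = 26 Hz, passes unchanged.
88 Hz mod fs = 36 Hz.
36 Hz > fs/2 = 26 Hz, folds to fs − 36 Hz = 16 Hz.
68 Hz mod fs = 16 Hz.
16 Hz ≤ fs/2 = 26 Hz, appears at 16 Hz.
Distinct values: {16 Hz, 20 Hz}.

16 Hz, 20 Hz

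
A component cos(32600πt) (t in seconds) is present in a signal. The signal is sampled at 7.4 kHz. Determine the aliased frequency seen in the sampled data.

1.5 kHz

ω = 32600π rad/s → f = ω/(2π) = 16300 Hz = 16.3 kHz.
16.3 kHz mod fs = 1.5 kHz.
1.5 kHz ≤ fs/2 = 3.7 kHz, appears at 1.5 kHz.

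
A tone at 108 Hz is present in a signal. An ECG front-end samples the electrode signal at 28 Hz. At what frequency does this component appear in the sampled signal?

108 Hz mod fs = 24 Hz.
24 Hz > fs/2 = 14 Hz, folds to fs − 24 Hz = 4 Hz.

4 Hz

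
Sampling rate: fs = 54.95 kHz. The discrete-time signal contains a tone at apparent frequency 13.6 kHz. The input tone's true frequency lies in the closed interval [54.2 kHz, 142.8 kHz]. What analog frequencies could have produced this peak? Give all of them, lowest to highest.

Frequencies that alias to 13.6 kHz are k·fs ± 13.6 kHz for integer k ≥ 0.
k=0: 13.6 kHz.
k=1: 41.35 kHz, 68.55 kHz.
k=2: 96.3 kHz, 123.5 kHz.
k=3: 151.25 kHz, 178.45 kHz.
Within [54.2 kHz, 142.8 kHz]: 68.55 kHz, 96.3 kHz, 123.5 kHz.

68.55 kHz, 96.3 kHz, 123.5 kHz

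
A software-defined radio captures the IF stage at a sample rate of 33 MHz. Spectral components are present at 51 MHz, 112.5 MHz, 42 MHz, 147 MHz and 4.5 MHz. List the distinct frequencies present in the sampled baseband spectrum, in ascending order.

fs/2 = 16.5 MHz.
51 MHz mod fs = 18 MHz.
18 MHz > fs/2 = 16.5 MHz, folds to fs − 18 MHz = 15 MHz.
112.5 MHz mod fs = 13.5 MHz.
13.5 MHz ≤ fs/2 = 16.5 MHz, appears at 13.5 MHz.
42 MHz mod fs = 9 MHz.
9 MHz ≤ fs/2 = 16.5 MHz, appears at 9 MHz.
147 MHz mod fs = 15 MHz.
15 MHz ≤ fs/2 = 16.5 MHz, appears at 15 MHz.
4.5 MHz ≤ fs/2 = 16.5 MHz, passes unchanged.
Distinct values: {4.5 MHz, 9 MHz, 13.5 MHz, 15 MHz}.

4.5 MHz, 9 MHz, 13.5 MHz, 15 MHz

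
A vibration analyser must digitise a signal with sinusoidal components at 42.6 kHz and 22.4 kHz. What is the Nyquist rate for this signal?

85.2 kHz

Highest-frequency component: 42.6 kHz.
Nyquist rate = 2 × 42.6 kHz = 85.2 kHz.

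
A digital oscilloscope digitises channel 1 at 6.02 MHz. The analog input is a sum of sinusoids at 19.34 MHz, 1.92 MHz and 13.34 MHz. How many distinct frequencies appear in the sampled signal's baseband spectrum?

3

fs/2 = 3.01 MHz.
19.34 MHz mod fs = 1.28 MHz.
1.28 MHz ≤ fs/2 = 3.01 MHz, appears at 1.28 MHz.
1.92 MHz ≤ fs/2 = 3.01 MHz, passes unchanged.
13.34 MHz mod fs = 1.3 MHz.
1.3 MHz ≤ fs/2 = 3.01 MHz, appears at 1.3 MHz.
Distinct values: {1.28 MHz, 1.3 MHz, 1.92 MHz} → 3.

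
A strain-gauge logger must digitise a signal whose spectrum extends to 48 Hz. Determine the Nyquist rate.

96 Hz

Nyquist rate = 2 × 48 Hz = 96 Hz.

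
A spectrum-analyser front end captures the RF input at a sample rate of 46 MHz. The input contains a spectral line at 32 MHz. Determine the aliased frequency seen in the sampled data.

32 MHz > fs/2 = 23 MHz, folds to fs − 32 MHz = 14 MHz.

14 MHz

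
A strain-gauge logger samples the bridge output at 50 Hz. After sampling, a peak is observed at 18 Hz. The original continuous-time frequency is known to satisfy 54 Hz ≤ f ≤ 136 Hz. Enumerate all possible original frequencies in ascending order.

68 Hz, 82 Hz, 118 Hz, 132 Hz

Frequencies that alias to 18 Hz are k·fs ± 18 Hz for integer k ≥ 0.
k=0: 18 Hz.
k=1: 32 Hz, 68 Hz.
k=2: 82 Hz, 118 Hz.
k=3: 132 Hz, 168 Hz.
k=4: 182 Hz, 218 Hz.
Within [54 Hz, 136 Hz]: 68 Hz, 82 Hz, 118 Hz, 132 Hz.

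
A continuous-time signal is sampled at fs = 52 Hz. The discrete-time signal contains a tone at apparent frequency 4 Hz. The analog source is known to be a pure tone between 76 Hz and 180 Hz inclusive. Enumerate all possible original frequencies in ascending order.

100 Hz, 108 Hz, 152 Hz, 160 Hz

Frequencies that alias to 4 Hz are k·fs ± 4 Hz for integer k ≥ 0.
k=0: 4 Hz.
k=1: 48 Hz, 56 Hz.
k=2: 100 Hz, 108 Hz.
k=3: 152 Hz, 160 Hz.
k=4: 204 Hz, 212 Hz.
Within [76 Hz, 180 Hz]: 100 Hz, 108 Hz, 152 Hz, 160 Hz.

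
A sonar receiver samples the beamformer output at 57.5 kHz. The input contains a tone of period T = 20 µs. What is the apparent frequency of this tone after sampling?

7.5 kHz

T = 20 µs → f = 1/T = 50 kHz.
50 kHz > fs/2 = 28.75 kHz, folds to fs − 50 kHz = 7.5 kHz.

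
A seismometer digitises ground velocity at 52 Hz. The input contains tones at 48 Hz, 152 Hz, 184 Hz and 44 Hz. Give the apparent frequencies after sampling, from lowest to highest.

fs/2 = 26 Hz.
48 Hz > fs/2 = 26 Hz, folds to fs − 48 Hz = 4 Hz.
152 Hz mod fs = 48 Hz.
48 Hz > fs/2 = 26 Hz, folds to fs − 48 Hz = 4 Hz.
184 Hz mod fs = 28 Hz.
28 Hz > fs/2 = 26 Hz, folds to fs − 28 Hz = 24 Hz.
44 Hz > fs/2 = 26 Hz, folds to fs − 44 Hz = 8 Hz.
Distinct values: {4 Hz, 8 Hz, 24 Hz}.

4 Hz, 8 Hz, 24 Hz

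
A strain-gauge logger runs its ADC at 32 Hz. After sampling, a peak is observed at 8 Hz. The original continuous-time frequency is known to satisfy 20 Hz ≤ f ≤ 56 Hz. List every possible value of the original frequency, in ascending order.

Frequencies that alias to 8 Hz are k·fs ± 8 Hz for integer k ≥ 0.
k=0: 8 Hz.
k=1: 24 Hz, 40 Hz.
k=2: 56 Hz, 72 Hz.
k=3: 88 Hz, 104 Hz.
Within [20 Hz, 56 Hz]: 24 Hz, 40 Hz, 56 Hz.

24 Hz, 40 Hz, 56 Hz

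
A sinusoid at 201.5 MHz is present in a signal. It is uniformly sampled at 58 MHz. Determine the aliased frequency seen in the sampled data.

27.5 MHz

201.5 MHz mod fs = 27.5 MHz.
27.5 MHz ≤ fs/2 = 29 MHz, appears at 27.5 MHz.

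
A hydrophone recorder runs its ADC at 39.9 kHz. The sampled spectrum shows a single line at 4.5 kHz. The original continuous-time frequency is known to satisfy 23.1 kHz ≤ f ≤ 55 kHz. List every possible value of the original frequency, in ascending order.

Frequencies that alias to 4.5 kHz are k·fs ± 4.5 kHz for integer k ≥ 0.
k=0: 4.5 kHz.
k=1: 35.4 kHz, 44.4 kHz.
k=2: 75.3 kHz, 84.3 kHz.
Within [23.1 kHz, 55 kHz]: 35.4 kHz, 44.4 kHz.

35.4 kHz, 44.4 kHz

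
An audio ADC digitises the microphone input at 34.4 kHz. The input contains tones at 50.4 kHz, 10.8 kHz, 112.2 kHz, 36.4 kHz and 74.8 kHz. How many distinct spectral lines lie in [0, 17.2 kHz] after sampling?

fs/2 = 17.2 kHz.
50.4 kHz mod fs = 16 kHz.
16 kHz ≤ fs/2 = 17.2 kHz, appears at 16 kHz.
10.8 kHz ≤ fs/2 = 17.2 kHz, passes unchanged.
112.2 kHz mod fs = 9 kHz.
9 kHz ≤ fs/2 = 17.2 kHz, appears at 9 kHz.
36.4 kHz mod fs = 2 kHz.
2 kHz ≤ fs/2 = 17.2 kHz, appears at 2 kHz.
74.8 kHz mod fs = 6 kHz.
6 kHz ≤ fs/2 = 17.2 kHz, appears at 6 kHz.
Distinct values: {2 kHz, 6 kHz, 9 kHz, 10.8 kHz, 16 kHz} → 5.

5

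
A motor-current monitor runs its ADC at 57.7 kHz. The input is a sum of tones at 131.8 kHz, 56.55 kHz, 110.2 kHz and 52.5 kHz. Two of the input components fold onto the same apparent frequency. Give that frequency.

5.2 kHz

fs/2 = 28.85 kHz.
131.8 kHz mod fs = 16.4 kHz.
16.4 kHz ≤ fs/2 = 28.85 kHz, appears at 16.4 kHz.
56.55 kHz > fs/2 = 28.85 kHz, folds to fs − 56.55 kHz = 1.15 kHz.
110.2 kHz mod fs = 52.5 kHz.
52.5 kHz > fs/2 = 28.85 kHz, folds to fs − 52.5 kHz = 5.2 kHz.
52.5 kHz > fs/2 = 28.85 kHz, folds to fs − 52.5 kHz = 5.2 kHz.
52.5 kHz and 110.2 kHz both map to 5.2 kHz.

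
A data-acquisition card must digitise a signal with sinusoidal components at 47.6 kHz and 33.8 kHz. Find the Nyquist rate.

95.2 kHz

Highest-frequency component: 47.6 kHz.
Nyquist rate = 2 × 47.6 kHz = 95.2 kHz.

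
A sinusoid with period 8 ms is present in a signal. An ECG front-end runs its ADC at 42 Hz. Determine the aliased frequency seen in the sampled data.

T = 8 ms → f = 1/T = 125 Hz.
125 Hz mod fs = 41 Hz.
41 Hz > fs/2 = 21 Hz, folds to fs − 41 Hz = 1 Hz.

1 Hz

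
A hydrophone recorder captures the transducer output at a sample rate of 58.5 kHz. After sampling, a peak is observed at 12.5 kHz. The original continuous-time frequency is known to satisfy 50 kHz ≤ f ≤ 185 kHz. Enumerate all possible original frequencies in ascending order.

Frequencies that alias to 12.5 kHz are k·fs ± 12.5 kHz for integer k ≥ 0.
k=0: 12.5 kHz.
k=1: 46 kHz, 71 kHz.
k=2: 104.5 kHz, 129.5 kHz.
k=3: 163 kHz, 188 kHz.
k=4: 221.5 kHz, 246.5 kHz.
Within [50 kHz, 185 kHz]: 71 kHz, 104.5 kHz, 129.5 kHz, 163 kHz.

71 kHz, 104.5 kHz, 129.5 kHz, 163 kHz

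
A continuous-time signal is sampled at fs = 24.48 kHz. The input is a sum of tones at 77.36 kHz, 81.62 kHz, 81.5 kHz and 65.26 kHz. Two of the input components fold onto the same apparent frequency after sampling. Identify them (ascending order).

fs/2 = 12.24 kHz.
77.36 kHz mod fs = 3.92 kHz.
3.92 kHz ≤ fs/2 = 12.24 kHz, appears at 3.92 kHz.
81.62 kHz mod fs = 8.18 kHz.
8.18 kHz ≤ fs/2 = 12.24 kHz, appears at 8.18 kHz.
81.5 kHz mod fs = 8.06 kHz.
8.06 kHz ≤ fs/2 = 12.24 kHz, appears at 8.06 kHz.
65.26 kHz mod fs = 16.3 kHz.
16.3 kHz > fs/2 = 12.24 kHz, folds to fs − 16.3 kHz = 8.18 kHz.
65.26 kHz and 81.62 kHz both map to 8.18 kHz.

65.26 kHz, 81.62 kHz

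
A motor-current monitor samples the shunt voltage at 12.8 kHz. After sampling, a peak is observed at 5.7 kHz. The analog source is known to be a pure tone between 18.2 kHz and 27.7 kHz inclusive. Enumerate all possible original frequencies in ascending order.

18.5 kHz, 19.9 kHz

Frequencies that alias to 5.7 kHz are k·fs ± 5.7 kHz for integer k ≥ 0.
k=0: 5.7 kHz.
k=1: 7.1 kHz, 18.5 kHz.
k=2: 19.9 kHz, 31.3 kHz.
k=3: 32.7 kHz, 44.1 kHz.
Within [18.2 kHz, 27.7 kHz]: 18.5 kHz, 19.9 kHz.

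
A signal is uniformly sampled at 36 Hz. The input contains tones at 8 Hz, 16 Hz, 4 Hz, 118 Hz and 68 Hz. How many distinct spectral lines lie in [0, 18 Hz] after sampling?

fs/2 = 18 Hz.
8 Hz ≤ fs/2 = 18 Hz, passes unchanged.
16 Hz ≤ fs/2 = 18 Hz, passes unchanged.
4 Hz ≤ fs/2 = 18 Hz, passes unchanged.
118 Hz mod fs = 10 Hz.
10 Hz ≤ fs/2 = 18 Hz, appears at 10 Hz.
68 Hz mod fs = 32 Hz.
32 Hz > fs/2 = 18 Hz, folds to fs − 32 Hz = 4 Hz.
Distinct values: {4 Hz, 8 Hz, 10 Hz, 16 Hz} → 4.

4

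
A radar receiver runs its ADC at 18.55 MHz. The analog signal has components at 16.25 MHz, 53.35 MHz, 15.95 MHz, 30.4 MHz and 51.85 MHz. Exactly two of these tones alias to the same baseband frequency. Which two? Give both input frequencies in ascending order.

16.25 MHz, 53.35 MHz

fs/2 = 9.275 MHz.
16.25 MHz > fs/2 = 9.275 MHz, folds to fs − 16.25 MHz = 2.3 MHz.
53.35 MHz mod fs = 16.25 MHz.
16.25 MHz > fs/2 = 9.275 MHz, folds to fs − 16.25 MHz = 2.3 MHz.
15.95 MHz > fs/2 = 9.275 MHz, folds to fs − 15.95 MHz = 2.6 MHz.
30.4 MHz mod fs = 11.85 MHz.
11.85 MHz > fs/2 = 9.275 MHz, folds to fs − 11.85 MHz = 6.7 MHz.
51.85 MHz mod fs = 14.75 MHz.
14.75 MHz > fs/2 = 9.275 MHz, folds to fs − 14.75 MHz = 3.8 MHz.
16.25 MHz and 53.35 MHz both map to 2.3 MHz.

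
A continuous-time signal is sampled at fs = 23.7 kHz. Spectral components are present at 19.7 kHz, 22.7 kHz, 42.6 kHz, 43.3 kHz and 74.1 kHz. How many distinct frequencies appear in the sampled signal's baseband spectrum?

5

fs/2 = 11.85 kHz.
19.7 kHz > fs/2 = 11.85 kHz, folds to fs − 19.7 kHz = 4 kHz.
22.7 kHz > fs/2 = 11.85 kHz, folds to fs − 22.7 kHz = 1 kHz.
42.6 kHz mod fs = 18.9 kHz.
18.9 kHz > fs/2 = 11.85 kHz, folds to fs − 18.9 kHz = 4.8 kHz.
43.3 kHz mod fs = 19.6 kHz.
19.6 kHz > fs/2 = 11.85 kHz, folds to fs − 19.6 kHz = 4.1 kHz.
74.1 kHz mod fs = 3 kHz.
3 kHz ≤ fs/2 = 11.85 kHz, appears at 3 kHz.
Distinct values: {1 kHz, 3 kHz, 4 kHz, 4.1 kHz, 4.8 kHz} → 5.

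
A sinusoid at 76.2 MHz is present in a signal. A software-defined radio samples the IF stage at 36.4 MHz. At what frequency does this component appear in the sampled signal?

3.4 MHz

76.2 MHz mod fs = 3.4 MHz.
3.4 MHz ≤ fs/2 = 18.2 MHz, appears at 3.4 MHz.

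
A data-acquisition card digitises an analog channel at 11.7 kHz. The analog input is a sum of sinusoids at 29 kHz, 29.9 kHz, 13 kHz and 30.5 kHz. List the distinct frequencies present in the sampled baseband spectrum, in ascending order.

fs/2 = 5.85 kHz.
29 kHz mod fs = 5.6 kHz.
5.6 kHz ≤ fs/2 = 5.85 kHz, appears at 5.6 kHz.
29.9 kHz mod fs = 6.5 kHz.
6.5 kHz > fs/2 = 5.85 kHz, folds to fs − 6.5 kHz = 5.2 kHz.
13 kHz mod fs = 1.3 kHz.
1.3 kHz ≤ fs/2 = 5.85 kHz, appears at 1.3 kHz.
30.5 kHz mod fs = 7.1 kHz.
7.1 kHz > fs/2 = 5.85 kHz, folds to fs − 7.1 kHz = 4.6 kHz.
Distinct values: {1.3 kHz, 4.6 kHz, 5.2 kHz, 5.6 kHz}.

1.3 kHz, 4.6 kHz, 5.2 kHz, 5.6 kHz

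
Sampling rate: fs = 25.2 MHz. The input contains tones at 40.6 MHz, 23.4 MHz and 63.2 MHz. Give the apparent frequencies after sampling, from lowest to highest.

fs/2 = 12.6 MHz.
40.6 MHz mod fs = 15.4 MHz.
15.4 MHz > fs/2 = 12.6 MHz, folds to fs − 15.4 MHz = 9.8 MHz.
23.4 MHz > fs/2 = 12.6 MHz, folds to fs − 23.4 MHz = 1.8 MHz.
63.2 MHz mod fs = 12.8 MHz.
12.8 MHz > fs/2 = 12.6 MHz, folds to fs − 12.8 MHz = 12.4 MHz.
Distinct values: {1.8 MHz, 9.8 MHz, 12.4 MHz}.

1.8 MHz, 9.8 MHz, 12.4 MHz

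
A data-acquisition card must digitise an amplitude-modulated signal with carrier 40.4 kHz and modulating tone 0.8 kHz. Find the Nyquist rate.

82.4 kHz

AM sidebands sit at fc ± fm = 39.6 kHz and 41.2 kHz.
Highest-frequency component: 41.2 kHz.
Nyquist rate = 2 × 41.2 kHz = 82.4 kHz.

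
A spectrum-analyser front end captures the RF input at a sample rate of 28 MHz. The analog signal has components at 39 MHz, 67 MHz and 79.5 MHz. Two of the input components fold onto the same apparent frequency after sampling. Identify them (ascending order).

39 MHz, 67 MHz

fs/2 = 14 MHz.
39 MHz mod fs = 11 MHz.
11 MHz ≤ fs/2 = 14 MHz, appears at 11 MHz.
67 MHz mod fs = 11 MHz.
11 MHz ≤ fs/2 = 14 MHz, appears at 11 MHz.
79.5 MHz mod fs = 23.5 MHz.
23.5 MHz > fs/2 = 14 MHz, folds to fs − 23.5 MHz = 4.5 MHz.
39 MHz and 67 MHz both map to 11 MHz.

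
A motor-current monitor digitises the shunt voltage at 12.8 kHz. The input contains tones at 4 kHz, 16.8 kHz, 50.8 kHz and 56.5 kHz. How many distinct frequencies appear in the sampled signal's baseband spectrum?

3

fs/2 = 6.4 kHz.
4 kHz ≤ fs/2 = 6.4 kHz, passes unchanged.
16.8 kHz mod fs = 4 kHz.
4 kHz ≤ fs/2 = 6.4 kHz, appears at 4 kHz.
50.8 kHz mod fs = 12.4 kHz.
12.4 kHz > fs/2 = 6.4 kHz, folds to fs − 12.4 kHz = 0.4 kHz.
56.5 kHz mod fs = 5.3 kHz.
5.3 kHz ≤ fs/2 = 6.4 kHz, appears at 5.3 kHz.
Distinct values: {0.4 kHz, 4 kHz, 5.3 kHz} → 3.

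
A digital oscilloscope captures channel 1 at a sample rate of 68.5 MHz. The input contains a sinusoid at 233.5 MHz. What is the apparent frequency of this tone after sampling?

28 MHz

233.5 MHz mod fs = 28 MHz.
28 MHz ≤ fs/2 = 34.25 MHz, appears at 28 MHz.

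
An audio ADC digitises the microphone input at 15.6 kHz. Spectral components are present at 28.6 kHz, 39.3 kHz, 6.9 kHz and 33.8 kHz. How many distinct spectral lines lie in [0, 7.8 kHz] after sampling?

3

fs/2 = 7.8 kHz.
28.6 kHz mod fs = 13 kHz.
13 kHz > fs/2 = 7.8 kHz, folds to fs − 13 kHz = 2.6 kHz.
39.3 kHz mod fs = 8.1 kHz.
8.1 kHz > fs/2 = 7.8 kHz, folds to fs − 8.1 kHz = 7.5 kHz.
6.9 kHz ≤ fs/2 = 7.8 kHz, passes unchanged.
33.8 kHz mod fs = 2.6 kHz.
2.6 kHz ≤ fs/2 = 7.8 kHz, appears at 2.6 kHz.
Distinct values: {2.6 kHz, 6.9 kHz, 7.5 kHz} → 3.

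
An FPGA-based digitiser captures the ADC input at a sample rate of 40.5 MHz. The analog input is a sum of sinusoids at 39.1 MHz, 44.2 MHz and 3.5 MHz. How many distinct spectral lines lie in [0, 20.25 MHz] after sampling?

fs/2 = 20.25 MHz.
39.1 MHz > fs/2 = 20.25 MHz, folds to fs − 39.1 MHz = 1.4 MHz.
44.2 MHz mod fs = 3.7 MHz.
3.7 MHz ≤ fs/2 = 20.25 MHz, appears at 3.7 MHz.
3.5 MHz ≤ fs/2 = 20.25 MHz, passes unchanged.
Distinct values: {1.4 MHz, 3.5 MHz, 3.7 MHz} → 3.

3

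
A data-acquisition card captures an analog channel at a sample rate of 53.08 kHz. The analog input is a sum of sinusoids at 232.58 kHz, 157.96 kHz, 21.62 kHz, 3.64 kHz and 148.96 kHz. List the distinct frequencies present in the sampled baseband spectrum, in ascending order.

1.28 kHz, 3.64 kHz, 10.28 kHz, 20.26 kHz, 21.62 kHz

fs/2 = 26.54 kHz.
232.58 kHz mod fs = 20.26 kHz.
20.26 kHz ≤ fs/2 = 26.54 kHz, appears at 20.26 kHz.
157.96 kHz mod fs = 51.8 kHz.
51.8 kHz > fs/2 = 26.54 kHz, folds to fs − 51.8 kHz = 1.28 kHz.
21.62 kHz ≤ fs/2 = 26.54 kHz, passes unchanged.
3.64 kHz ≤ fs/2 = 26.54 kHz, passes unchanged.
148.96 kHz mod fs = 42.8 kHz.
42.8 kHz > fs/2 = 26.54 kHz, folds to fs − 42.8 kHz = 10.28 kHz.
Distinct values: {1.28 kHz, 3.64 kHz, 10.28 kHz, 20.26 kHz, 21.62 kHz}.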